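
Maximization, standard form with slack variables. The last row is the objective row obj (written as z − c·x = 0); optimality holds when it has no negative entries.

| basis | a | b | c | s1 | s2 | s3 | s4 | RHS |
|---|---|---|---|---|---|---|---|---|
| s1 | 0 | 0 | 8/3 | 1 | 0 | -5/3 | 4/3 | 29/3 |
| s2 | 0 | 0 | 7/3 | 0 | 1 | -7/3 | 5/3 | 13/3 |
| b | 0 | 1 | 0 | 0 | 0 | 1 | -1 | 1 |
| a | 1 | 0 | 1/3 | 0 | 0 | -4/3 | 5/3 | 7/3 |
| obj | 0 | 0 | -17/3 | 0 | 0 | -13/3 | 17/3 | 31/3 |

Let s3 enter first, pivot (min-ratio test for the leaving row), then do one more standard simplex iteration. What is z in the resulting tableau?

216/7

Ratio test on column s3 — row 1: entry -5/3 ≤ 0; row 2: entry -7/3 ≤ 0; row 3: 1/1 = 1; row 4: entry -4/3 ≤ 0. Minimum is 1 at row 3 (b leaves); pivot element 1.
Pivot on row 3; the obj-row RHS becomes 31/3 − (-13/3)·1 = 44/3.
Next entering variable (most negative obj-row entry -17/3): c.
Ratio test on column c — row 1: (34/3)/(8/3) = 17/4; row 2: (20/3)/(7/3) = 20/7; row 3: entry 0 ≤ 0; row 4: (11/3)/(1/3) = 11. Minimum is 20/7 at row 2 (s2 leaves); pivot element 7/3.
After the second pivot the obj-row RHS is 44/3 − (-17/3)·(20/7) = 216/7.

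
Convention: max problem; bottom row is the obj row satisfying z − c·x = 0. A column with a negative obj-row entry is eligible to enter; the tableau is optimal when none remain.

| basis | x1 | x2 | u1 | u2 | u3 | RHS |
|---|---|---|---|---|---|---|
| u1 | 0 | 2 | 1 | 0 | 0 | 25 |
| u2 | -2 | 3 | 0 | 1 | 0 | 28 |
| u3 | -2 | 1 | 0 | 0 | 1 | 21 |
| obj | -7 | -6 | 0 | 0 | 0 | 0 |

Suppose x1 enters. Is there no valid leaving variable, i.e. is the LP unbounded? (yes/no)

Every constraint-row entry in column x1 is ≤ 0, so increasing x1 is unbounded.

yes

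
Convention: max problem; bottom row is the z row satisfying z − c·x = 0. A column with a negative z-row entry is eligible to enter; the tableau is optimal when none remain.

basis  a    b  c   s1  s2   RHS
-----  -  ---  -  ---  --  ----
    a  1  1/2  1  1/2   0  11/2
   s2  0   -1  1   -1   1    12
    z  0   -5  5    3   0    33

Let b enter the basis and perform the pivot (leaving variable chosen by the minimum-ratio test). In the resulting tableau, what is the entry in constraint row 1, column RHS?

11

Ratio test on column b — row 1: (11/2)/(1/2) = 11; row 2: entry -1 ≤ 0. Minimum is 11 at row 1 (a leaves); pivot element 1/2.
Divide row 1 by 1/2; eliminate column b from the other rows.
In the new row 1, the RHS entry is the old entry divided by the pivot: (11/2)/(1/2) = 11.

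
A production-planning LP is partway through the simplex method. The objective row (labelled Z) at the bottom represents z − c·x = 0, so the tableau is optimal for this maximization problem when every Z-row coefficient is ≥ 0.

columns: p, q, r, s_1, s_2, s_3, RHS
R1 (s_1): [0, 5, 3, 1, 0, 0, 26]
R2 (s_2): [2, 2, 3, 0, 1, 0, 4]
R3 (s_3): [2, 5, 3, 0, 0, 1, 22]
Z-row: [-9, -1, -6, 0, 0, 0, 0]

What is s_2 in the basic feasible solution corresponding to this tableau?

4

s_2 is basic (row 2); its value is the RHS of that row, 4.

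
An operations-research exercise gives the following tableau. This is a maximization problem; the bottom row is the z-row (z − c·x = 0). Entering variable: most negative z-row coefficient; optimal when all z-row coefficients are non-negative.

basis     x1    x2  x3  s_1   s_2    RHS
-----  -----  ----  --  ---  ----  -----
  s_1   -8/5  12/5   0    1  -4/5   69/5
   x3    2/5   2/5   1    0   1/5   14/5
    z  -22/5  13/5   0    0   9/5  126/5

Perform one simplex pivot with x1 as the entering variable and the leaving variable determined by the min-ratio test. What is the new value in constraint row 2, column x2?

1

Ratio test on column x1 — row 1: entry -8/5 ≤ 0; row 2: (14/5)/(2/5) = 7. Minimum is 7 at row 2 (x3 leaves); pivot element 2/5.
Divide row 2 by 2/5; eliminate column x1 from the other rows.
In the new row 2, the x2 entry is the old entry divided by the pivot: (2/5)/(2/5) = 1.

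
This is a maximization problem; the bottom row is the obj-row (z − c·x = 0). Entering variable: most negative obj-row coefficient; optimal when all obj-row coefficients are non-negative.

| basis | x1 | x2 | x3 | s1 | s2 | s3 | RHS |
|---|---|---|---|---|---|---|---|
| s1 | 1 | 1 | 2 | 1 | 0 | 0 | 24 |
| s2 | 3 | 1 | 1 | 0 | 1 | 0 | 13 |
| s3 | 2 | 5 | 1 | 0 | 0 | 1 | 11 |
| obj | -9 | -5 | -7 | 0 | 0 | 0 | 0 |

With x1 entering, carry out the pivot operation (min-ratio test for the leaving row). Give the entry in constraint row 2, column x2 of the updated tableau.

1/3

Ratio test on column x1 — row 1: 24/1 = 24; row 2: 13/3 = 13/3; row 3: 11/2 = 11/2. Minimum is 13/3 at row 2 (s2 leaves); pivot element 3.
Divide row 2 by 3; eliminate column x1 from the other rows.
In the new row 2, the x2 entry is the old entry divided by the pivot: 1/3 = 1/3.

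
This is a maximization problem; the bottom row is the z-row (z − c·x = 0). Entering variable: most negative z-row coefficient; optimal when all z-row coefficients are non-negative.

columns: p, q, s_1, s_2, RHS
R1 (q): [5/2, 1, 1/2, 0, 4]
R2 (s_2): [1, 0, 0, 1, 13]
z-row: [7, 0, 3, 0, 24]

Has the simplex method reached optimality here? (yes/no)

Every z-row coefficient is ≥ 0, so the tableau is optimal.

yes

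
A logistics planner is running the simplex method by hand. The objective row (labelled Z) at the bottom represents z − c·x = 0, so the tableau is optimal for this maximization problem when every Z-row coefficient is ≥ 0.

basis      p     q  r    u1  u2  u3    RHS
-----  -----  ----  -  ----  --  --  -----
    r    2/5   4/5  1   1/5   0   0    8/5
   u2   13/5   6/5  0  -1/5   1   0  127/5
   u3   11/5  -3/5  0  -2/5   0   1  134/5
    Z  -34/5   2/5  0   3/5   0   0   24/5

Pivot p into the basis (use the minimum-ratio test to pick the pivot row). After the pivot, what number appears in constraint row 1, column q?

2

Ratio test on column p — row 1: (8/5)/(2/5) = 4; row 2: (127/5)/(13/5) = 127/13; row 3: (134/5)/(11/5) = 134/11. Minimum is 4 at row 1 (r leaves); pivot element 2/5.
Divide row 1 by 2/5; eliminate column p from the other rows.
In the new row 1, the q entry is the old entry divided by the pivot: (4/5)/(2/5) = 2.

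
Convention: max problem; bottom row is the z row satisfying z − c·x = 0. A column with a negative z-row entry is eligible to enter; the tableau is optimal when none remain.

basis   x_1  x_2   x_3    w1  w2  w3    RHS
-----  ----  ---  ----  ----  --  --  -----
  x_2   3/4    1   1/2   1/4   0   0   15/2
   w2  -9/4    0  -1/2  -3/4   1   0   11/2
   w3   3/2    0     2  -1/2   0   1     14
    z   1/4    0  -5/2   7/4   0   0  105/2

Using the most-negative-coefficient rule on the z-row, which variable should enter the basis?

Negative z-row entries: x_3: -5/2.
The most negative is -5/2 in column x_3, so x_3 enters.

x_3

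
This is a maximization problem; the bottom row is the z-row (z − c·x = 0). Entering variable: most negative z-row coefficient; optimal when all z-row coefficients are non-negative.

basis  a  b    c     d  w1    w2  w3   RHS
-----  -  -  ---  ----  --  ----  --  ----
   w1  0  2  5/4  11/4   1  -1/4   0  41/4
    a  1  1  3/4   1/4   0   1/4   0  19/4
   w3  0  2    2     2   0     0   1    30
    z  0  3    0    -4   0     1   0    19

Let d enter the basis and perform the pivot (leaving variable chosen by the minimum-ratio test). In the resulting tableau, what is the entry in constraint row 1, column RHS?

Ratio test on column d — row 1: (41/4)/(11/4) = 41/11; row 2: (19/4)/(1/4) = 19; row 3: 30/2 = 15. Minimum is 41/11 at row 1 (w1 leaves); pivot element 11/4.
Divide row 1 by 11/4; eliminate column d from the other rows.
In the new row 1, the RHS entry is the old entry divided by the pivot: (41/4)/(11/4) = 41/11.

41/11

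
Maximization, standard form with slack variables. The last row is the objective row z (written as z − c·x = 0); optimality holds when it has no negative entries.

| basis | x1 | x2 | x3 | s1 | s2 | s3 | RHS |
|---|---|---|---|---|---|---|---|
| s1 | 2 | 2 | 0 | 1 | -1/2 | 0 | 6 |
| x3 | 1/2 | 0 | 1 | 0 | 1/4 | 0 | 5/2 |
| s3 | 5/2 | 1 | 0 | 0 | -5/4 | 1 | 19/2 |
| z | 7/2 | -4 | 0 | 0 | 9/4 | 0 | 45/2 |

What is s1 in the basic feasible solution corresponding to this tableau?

6

s1 is basic (row 1); its value is the RHS of that row, 6.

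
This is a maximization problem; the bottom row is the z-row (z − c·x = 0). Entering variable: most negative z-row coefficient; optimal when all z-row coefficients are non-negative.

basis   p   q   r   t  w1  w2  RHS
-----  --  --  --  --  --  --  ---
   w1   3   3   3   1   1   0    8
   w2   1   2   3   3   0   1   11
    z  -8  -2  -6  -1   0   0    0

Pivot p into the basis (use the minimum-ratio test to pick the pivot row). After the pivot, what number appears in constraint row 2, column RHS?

Ratio test on column p — row 1: 8/3 = 8/3; row 2: 11/1 = 11. Minimum is 8/3 at row 1 (w1 leaves); pivot element 3.
Divide row 1 by 3; eliminate column p from the other rows.
Row 2 update in column RHS: 11 − 1·(8/3) = 25/3.

25/3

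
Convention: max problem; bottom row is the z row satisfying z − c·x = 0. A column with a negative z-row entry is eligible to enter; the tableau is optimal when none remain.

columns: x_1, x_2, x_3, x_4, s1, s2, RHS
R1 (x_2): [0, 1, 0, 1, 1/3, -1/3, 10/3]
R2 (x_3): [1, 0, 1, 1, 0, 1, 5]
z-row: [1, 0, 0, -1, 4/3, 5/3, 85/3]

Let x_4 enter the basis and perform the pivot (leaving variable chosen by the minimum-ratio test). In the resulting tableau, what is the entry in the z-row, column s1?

5/3

Ratio test on column x_4 — row 1: (10/3)/1 = 10/3; row 2: 5/1 = 5. Minimum is 10/3 at row 1 (x_2 leaves); pivot element 1.
Divide row 1 by 1; eliminate column x_4 from the other rows.
z-row update in column s1: 4/3 − (-1)·(1/3) = 5/3.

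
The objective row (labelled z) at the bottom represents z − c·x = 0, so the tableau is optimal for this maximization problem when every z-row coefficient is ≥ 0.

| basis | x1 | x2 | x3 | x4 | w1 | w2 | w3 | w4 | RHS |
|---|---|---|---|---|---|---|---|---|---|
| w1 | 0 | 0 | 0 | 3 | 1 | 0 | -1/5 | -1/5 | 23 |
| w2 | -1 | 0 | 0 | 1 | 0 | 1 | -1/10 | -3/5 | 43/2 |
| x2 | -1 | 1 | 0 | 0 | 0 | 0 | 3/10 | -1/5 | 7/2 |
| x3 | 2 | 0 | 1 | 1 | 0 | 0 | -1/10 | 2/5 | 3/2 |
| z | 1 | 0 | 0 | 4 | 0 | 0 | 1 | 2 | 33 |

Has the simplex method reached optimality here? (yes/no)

yes

Every z-row coefficient is ≥ 0, so the tableau is optimal.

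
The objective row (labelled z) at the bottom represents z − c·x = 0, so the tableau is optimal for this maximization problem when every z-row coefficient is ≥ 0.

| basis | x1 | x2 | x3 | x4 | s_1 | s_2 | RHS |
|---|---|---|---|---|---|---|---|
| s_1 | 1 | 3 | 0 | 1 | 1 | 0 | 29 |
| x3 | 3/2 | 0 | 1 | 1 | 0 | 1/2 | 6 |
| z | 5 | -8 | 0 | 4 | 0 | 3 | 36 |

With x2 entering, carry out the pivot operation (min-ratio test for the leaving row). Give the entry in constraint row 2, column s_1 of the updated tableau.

Ratio test on column x2 — row 1: 29/3 = 29/3; row 2: entry 0 ≤ 0. Minimum is 29/3 at row 1 (s_1 leaves); pivot element 3.
Divide row 1 by 3; eliminate column x2 from the other rows.
Row 2 update in column s_1: 0 − 0·(1/3) = 0.

0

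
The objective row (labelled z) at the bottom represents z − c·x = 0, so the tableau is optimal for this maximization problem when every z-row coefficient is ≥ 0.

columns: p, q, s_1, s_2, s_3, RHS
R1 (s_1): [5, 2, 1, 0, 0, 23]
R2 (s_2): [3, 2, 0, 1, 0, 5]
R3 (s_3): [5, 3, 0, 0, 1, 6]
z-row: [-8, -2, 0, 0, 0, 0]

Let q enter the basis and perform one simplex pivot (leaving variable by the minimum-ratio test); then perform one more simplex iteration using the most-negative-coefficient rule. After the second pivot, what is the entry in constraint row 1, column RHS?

17

Ratio test on column q — row 1: 23/2 = 23/2; row 2: 5/2 = 5/2; row 3: 6/3 = 2. Minimum is 2 at row 3 (s_3 leaves); pivot element 3.
Divide row 3 by 3; eliminate column q from the other rows.
Second iteration: most negative z-row entry is -14/3 in column p, so p enters.
Ratio test on column p — row 1: 19/(5/3) = 57/5; row 2: entry -1/3 ≤ 0; row 3: 2/(5/3) = 6/5. Minimum is 6/5 at row 3 (q leaves); pivot element 5/3.
Divide row 3 by 5/3; eliminate column p from the other rows.
After both pivots, the entry at constraint row 1, column RHS is 17.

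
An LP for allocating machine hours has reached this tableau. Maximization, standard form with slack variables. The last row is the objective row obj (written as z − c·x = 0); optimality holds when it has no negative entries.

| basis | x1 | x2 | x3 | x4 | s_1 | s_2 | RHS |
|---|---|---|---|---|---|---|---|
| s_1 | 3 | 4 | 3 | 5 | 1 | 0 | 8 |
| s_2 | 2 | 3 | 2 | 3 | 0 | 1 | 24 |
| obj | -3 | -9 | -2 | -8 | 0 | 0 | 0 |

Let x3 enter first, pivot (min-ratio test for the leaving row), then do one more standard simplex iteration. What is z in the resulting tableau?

18

Ratio test on column x3 — row 1: 8/3 = 8/3; row 2: 24/2 = 12. Minimum is 8/3 at row 1 (s_1 leaves); pivot element 3.
Pivot on row 1; the obj-row RHS becomes 0 − (-2)·(8/3) = 16/3.
Next entering variable (most negative obj-row entry -19/3): x2.
Ratio test on column x2 — row 1: (8/3)/(4/3) = 2; row 2: (56/3)/(1/3) = 56. Minimum is 2 at row 1 (x3 leaves); pivot element 4/3.
After the second pivot the obj-row RHS is 16/3 − (-19/3)·2 = 18.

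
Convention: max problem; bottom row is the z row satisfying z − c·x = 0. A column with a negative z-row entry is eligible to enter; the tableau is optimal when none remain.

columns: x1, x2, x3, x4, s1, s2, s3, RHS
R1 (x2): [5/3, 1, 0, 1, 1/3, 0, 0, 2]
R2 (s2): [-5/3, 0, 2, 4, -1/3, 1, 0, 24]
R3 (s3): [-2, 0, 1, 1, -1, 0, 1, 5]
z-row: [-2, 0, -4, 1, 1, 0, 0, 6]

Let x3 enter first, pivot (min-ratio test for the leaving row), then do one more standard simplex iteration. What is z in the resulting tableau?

38

Ratio test on column x3 — row 1: entry 0 ≤ 0; row 2: 24/2 = 12; row 3: 5/1 = 5. Minimum is 5 at row 3 (s3 leaves); pivot element 1.
Pivot on row 3; the z-row RHS becomes 6 − (-4)·5 = 26.
Next entering variable (most negative z-row entry -10): x1.
Ratio test on column x1 — row 1: 2/(5/3) = 6/5; row 2: 14/(7/3) = 6; row 3: entry -2 ≤ 0. Minimum is 6/5 at row 1 (x2 leaves); pivot element 5/3.
After the second pivot the z-row RHS is 26 − (-10)·(6/5) = 38.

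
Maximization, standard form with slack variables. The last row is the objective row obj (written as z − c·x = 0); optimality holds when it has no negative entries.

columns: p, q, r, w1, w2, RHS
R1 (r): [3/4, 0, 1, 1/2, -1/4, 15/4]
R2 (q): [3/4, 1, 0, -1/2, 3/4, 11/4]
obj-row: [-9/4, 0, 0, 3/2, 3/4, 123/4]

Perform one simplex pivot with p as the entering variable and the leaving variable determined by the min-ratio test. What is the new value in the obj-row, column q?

Ratio test on column p — row 1: (15/4)/(3/4) = 5; row 2: (11/4)/(3/4) = 11/3. Minimum is 11/3 at row 2 (q leaves); pivot element 3/4.
Divide row 2 by 3/4; eliminate column p from the other rows.
obj-row update in column q: 0 − (-9/4)·(4/3) = 3.

3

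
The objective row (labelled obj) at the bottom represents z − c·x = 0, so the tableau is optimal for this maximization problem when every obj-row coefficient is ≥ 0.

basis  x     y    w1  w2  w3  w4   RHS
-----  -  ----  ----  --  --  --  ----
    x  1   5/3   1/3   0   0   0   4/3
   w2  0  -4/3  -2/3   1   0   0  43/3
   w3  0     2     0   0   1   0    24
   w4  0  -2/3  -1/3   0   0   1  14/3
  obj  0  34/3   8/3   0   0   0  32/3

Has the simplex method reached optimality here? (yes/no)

Every obj-row coefficient is ≥ 0, so the tableau is optimal.

yes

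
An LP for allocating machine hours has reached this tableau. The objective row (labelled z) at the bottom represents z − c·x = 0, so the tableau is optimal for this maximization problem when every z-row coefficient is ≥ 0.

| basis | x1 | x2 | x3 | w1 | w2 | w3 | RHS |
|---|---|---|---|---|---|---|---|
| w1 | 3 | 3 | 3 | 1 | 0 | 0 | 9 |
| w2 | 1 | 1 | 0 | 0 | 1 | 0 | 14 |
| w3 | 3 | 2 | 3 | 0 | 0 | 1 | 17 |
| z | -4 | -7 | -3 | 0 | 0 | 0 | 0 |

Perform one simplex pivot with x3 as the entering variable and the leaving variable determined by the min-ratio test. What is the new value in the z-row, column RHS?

Ratio test on column x3 — row 1: 9/3 = 3; row 2: entry 0 ≤ 0; row 3: 17/3 = 17/3. Minimum is 3 at row 1 (w1 leaves); pivot element 3.
Divide row 1 by 3; eliminate column x3 from the other rows.
z-row update in column RHS: 0 − (-3)·3 = 9.

9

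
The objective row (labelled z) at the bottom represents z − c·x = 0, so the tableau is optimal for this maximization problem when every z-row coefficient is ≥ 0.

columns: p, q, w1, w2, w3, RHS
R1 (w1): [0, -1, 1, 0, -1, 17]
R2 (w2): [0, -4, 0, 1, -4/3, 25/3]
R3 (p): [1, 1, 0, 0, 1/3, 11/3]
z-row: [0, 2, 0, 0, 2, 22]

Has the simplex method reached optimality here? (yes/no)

yes

Every z-row coefficient is ≥ 0, so the tableau is optimal.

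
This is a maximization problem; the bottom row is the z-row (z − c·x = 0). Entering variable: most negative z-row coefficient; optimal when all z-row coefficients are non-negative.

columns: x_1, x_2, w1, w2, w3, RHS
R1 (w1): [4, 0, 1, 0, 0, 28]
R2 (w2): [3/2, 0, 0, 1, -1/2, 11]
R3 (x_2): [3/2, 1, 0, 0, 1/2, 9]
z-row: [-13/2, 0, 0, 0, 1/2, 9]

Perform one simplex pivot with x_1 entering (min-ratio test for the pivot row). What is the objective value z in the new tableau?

Ratio test on column x_1 — row 1: 28/4 = 7; row 2: 11/(3/2) = 22/3; row 3: 9/(3/2) = 6. Minimum is 6 at row 3 (x_2 leaves); pivot element 3/2.
Pivot on row 3; the z-row RHS becomes 9 − (-13/2)·6 = 48.

48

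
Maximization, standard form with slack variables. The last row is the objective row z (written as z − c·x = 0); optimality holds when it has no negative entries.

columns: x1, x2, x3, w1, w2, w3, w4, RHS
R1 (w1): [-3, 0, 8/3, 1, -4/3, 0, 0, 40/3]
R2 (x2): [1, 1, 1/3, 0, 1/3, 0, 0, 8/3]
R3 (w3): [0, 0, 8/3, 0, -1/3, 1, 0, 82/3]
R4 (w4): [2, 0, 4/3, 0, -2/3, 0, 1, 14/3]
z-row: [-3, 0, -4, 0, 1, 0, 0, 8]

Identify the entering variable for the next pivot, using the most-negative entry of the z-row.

x3

Negative z-row entries: x1: -3, x3: -4.
The most negative is -4 in column x3, so x3 enters.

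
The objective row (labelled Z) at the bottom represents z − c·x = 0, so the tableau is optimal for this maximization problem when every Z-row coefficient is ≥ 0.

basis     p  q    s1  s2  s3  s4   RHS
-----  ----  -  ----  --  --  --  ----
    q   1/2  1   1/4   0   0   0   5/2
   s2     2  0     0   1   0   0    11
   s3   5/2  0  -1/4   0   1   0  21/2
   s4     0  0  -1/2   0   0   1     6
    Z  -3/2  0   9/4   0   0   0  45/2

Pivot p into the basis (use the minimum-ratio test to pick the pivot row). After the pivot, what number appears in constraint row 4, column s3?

0

Ratio test on column p — row 1: (5/2)/(1/2) = 5; row 2: 11/2 = 11/2; row 3: (21/2)/(5/2) = 21/5; row 4: entry 0 ≤ 0. Minimum is 21/5 at row 3 (s3 leaves); pivot element 5/2.
Divide row 3 by 5/2; eliminate column p from the other rows.
Row 4 update in column s3: 0 − 0·(2/5) = 0.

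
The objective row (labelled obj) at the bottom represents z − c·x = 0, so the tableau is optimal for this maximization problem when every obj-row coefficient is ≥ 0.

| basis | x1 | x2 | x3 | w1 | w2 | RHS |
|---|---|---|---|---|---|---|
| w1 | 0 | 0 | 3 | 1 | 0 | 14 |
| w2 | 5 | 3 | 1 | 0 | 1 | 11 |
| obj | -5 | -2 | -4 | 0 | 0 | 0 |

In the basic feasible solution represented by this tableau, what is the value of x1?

x1 is not in the basis, so in the current basic feasible solution x1 = 0.

0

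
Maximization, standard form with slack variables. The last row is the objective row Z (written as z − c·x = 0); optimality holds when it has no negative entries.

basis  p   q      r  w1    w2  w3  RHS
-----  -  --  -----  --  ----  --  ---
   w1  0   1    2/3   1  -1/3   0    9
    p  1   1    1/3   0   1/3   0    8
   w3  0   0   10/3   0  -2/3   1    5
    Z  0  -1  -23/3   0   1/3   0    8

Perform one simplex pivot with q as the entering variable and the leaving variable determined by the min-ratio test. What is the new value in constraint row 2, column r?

1/3

Ratio test on column q — row 1: 9/1 = 9; row 2: 8/1 = 8; row 3: entry 0 ≤ 0. Minimum is 8 at row 2 (p leaves); pivot element 1.
Divide row 2 by 1; eliminate column q from the other rows.
In the new row 2, the r entry is the old entry divided by the pivot: (1/3)/1 = 1/3.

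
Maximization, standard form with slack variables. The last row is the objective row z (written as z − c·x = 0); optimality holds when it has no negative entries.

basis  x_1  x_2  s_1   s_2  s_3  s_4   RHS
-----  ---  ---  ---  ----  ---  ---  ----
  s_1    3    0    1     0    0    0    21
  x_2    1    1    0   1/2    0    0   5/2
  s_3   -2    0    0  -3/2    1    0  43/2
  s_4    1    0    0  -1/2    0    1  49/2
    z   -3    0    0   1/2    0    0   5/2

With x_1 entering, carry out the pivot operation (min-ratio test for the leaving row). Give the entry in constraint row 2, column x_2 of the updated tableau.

1

Ratio test on column x_1 — row 1: 21/3 = 7; row 2: (5/2)/1 = 5/2; row 3: entry -2 ≤ 0; row 4: (49/2)/1 = 49/2. Minimum is 5/2 at row 2 (x_2 leaves); pivot element 1.
Divide row 2 by 1; eliminate column x_1 from the other rows.
In the new row 2, the x_2 entry is the old entry divided by the pivot: 1/1 = 1.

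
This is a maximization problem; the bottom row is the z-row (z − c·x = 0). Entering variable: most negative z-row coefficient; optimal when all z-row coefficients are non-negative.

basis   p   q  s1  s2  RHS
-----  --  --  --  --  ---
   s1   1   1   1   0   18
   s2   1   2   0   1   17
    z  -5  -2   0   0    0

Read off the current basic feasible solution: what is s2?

s2 is basic (row 2); its value is the RHS of that row, 17.

17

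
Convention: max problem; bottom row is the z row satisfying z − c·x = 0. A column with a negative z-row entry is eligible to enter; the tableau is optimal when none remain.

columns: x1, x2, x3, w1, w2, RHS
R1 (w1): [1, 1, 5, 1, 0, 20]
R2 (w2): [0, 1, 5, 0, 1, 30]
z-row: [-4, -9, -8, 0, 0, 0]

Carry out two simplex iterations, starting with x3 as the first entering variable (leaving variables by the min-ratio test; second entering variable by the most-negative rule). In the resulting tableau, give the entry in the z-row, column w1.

9

Ratio test on column x3 — row 1: 20/5 = 4; row 2: 30/5 = 6. Minimum is 4 at row 1 (w1 leaves); pivot element 5.
Divide row 1 by 5; eliminate column x3 from the other rows.
Second iteration: most negative z-row entry is -37/5 in column x2, so x2 enters.
Ratio test on column x2 — row 1: 4/(1/5) = 20; row 2: entry 0 ≤ 0. Minimum is 20 at row 1 (x3 leaves); pivot element 1/5.
Divide row 1 by 1/5; eliminate column x2 from the other rows.
After both pivots, the entry at the z-row, column w1 is 9.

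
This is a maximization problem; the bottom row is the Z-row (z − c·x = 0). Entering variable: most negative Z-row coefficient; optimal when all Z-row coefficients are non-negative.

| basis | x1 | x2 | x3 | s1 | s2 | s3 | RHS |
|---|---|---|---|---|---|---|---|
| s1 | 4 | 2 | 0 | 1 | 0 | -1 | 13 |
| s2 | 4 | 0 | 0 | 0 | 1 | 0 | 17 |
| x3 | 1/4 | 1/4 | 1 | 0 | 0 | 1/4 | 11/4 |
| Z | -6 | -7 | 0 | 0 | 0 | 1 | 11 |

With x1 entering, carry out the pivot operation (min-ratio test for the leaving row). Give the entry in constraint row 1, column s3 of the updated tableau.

-1/4

Ratio test on column x1 — row 1: 13/4 = 13/4; row 2: 17/4 = 17/4; row 3: (11/4)/(1/4) = 11. Minimum is 13/4 at row 1 (s1 leaves); pivot element 4.
Divide row 1 by 4; eliminate column x1 from the other rows.
In the new row 1, the s3 entry is the old entry divided by the pivot: (-1)/4 = -1/4.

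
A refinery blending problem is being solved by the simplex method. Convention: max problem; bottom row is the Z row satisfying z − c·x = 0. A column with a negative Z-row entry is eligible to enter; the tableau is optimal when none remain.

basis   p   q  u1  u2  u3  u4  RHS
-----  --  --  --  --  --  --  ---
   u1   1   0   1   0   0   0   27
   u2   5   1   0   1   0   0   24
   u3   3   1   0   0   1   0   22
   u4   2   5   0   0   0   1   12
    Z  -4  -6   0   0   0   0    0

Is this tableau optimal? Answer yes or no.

no

The Z-row has a negative entry -6 in column q, so it is not optimal.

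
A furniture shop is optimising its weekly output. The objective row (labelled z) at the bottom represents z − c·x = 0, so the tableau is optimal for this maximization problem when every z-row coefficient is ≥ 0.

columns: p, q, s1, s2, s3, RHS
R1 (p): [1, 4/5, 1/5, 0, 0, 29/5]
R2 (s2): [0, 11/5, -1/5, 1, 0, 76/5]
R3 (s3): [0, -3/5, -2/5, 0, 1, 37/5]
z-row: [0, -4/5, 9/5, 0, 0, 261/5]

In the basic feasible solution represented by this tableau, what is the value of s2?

76/5

s2 is basic (row 2); its value is the RHS of that row, 76/5.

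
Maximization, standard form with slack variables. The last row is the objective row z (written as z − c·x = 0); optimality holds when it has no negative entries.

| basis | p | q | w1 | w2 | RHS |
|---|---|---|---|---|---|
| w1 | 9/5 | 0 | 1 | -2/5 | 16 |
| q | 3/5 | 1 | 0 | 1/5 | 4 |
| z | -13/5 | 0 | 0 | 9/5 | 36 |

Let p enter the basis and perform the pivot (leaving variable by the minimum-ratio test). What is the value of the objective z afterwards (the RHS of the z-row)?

Ratio test on column p — row 1: 16/(9/5) = 80/9; row 2: 4/(3/5) = 20/3. Minimum is 20/3 at row 2 (q leaves); pivot element 3/5.
Pivot on row 2; the z-row RHS becomes 36 − (-13/5)·(20/3) = 160/3.

160/3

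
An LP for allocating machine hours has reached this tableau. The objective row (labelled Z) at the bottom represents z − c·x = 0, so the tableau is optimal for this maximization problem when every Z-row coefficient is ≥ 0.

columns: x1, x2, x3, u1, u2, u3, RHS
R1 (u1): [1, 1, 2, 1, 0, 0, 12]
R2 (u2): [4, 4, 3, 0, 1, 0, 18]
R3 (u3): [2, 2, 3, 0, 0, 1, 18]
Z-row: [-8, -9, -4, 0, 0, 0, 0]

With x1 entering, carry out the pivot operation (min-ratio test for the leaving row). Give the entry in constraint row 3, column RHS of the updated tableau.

Ratio test on column x1 — row 1: 12/1 = 12; row 2: 18/4 = 9/2; row 3: 18/2 = 9. Minimum is 9/2 at row 2 (u2 leaves); pivot element 4.
Divide row 2 by 4; eliminate column x1 from the other rows.
Row 3 update in column RHS: 18 − 2·(9/2) = 9.

9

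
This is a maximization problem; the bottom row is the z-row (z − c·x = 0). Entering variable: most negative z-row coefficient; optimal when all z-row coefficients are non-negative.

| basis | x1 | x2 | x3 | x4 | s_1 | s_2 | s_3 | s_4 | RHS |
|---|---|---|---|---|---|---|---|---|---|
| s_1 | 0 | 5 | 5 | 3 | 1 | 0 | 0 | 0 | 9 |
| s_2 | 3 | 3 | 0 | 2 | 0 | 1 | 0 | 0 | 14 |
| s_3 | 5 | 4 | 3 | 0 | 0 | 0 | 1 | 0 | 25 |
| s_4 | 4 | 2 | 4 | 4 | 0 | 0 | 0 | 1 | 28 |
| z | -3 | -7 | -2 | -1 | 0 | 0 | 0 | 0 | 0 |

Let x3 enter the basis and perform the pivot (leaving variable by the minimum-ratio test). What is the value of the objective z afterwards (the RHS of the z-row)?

18/5

Ratio test on column x3 — row 1: 9/5 = 9/5; row 2: entry 0 ≤ 0; row 3: 25/3 = 25/3; row 4: 28/4 = 7. Minimum is 9/5 at row 1 (s_1 leaves); pivot element 5.
Pivot on row 1; the z-row RHS becomes 0 − (-2)·(9/5) = 18/5.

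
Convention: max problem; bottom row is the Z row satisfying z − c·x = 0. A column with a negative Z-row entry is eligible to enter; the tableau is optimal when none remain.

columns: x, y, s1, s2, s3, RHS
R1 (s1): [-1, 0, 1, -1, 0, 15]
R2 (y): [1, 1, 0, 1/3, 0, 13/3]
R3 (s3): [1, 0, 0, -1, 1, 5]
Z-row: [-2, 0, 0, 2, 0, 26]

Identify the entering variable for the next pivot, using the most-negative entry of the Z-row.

Negative Z-row entries: x: -2.
The most negative is -2 in column x, so x enters.

x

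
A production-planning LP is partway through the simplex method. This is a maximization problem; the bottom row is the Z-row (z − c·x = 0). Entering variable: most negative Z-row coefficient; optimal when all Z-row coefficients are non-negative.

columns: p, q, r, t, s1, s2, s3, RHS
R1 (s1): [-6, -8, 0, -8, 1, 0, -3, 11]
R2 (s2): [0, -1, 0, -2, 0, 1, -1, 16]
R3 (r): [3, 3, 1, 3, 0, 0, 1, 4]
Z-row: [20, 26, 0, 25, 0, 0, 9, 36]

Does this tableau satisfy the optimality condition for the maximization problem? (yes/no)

yes

Every Z-row coefficient is ≥ 0, so the tableau is optimal.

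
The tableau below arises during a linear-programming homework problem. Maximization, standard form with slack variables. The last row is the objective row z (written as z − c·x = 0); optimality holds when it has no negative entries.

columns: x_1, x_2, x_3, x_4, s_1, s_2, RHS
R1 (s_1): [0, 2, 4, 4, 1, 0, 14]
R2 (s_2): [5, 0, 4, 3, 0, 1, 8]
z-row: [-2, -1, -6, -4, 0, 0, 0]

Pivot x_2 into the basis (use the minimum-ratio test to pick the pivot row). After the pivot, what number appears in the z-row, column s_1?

1/2

Ratio test on column x_2 — row 1: 14/2 = 7; row 2: entry 0 ≤ 0. Minimum is 7 at row 1 (s_1 leaves); pivot element 2.
Divide row 1 by 2; eliminate column x_2 from the other rows.
z-row update in column s_1: 0 − (-1)·(1/2) = 1/2.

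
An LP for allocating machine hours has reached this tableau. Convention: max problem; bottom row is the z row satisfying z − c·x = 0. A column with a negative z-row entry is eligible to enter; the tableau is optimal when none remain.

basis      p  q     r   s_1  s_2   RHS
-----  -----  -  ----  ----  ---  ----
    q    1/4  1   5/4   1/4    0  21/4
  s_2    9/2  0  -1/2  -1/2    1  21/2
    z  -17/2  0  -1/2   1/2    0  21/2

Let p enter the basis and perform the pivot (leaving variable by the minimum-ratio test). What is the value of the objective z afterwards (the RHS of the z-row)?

91/3

Ratio test on column p — row 1: (21/4)/(1/4) = 21; row 2: (21/2)/(9/2) = 7/3. Minimum is 7/3 at row 2 (s_2 leaves); pivot element 9/2.
Pivot on row 2; the z-row RHS becomes 21/2 − (-17/2)·(7/3) = 91/3.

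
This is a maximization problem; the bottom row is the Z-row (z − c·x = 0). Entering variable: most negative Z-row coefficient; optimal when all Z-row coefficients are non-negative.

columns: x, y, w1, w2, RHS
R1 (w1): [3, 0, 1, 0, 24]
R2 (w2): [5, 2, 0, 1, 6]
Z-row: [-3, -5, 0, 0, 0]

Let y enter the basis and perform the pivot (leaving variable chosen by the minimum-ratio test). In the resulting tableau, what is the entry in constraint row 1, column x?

3

Ratio test on column y — row 1: entry 0 ≤ 0; row 2: 6/2 = 3. Minimum is 3 at row 2 (w2 leaves); pivot element 2.
Divide row 2 by 2; eliminate column y from the other rows.
Row 1 update in column x: 3 − 0·(5/2) = 3.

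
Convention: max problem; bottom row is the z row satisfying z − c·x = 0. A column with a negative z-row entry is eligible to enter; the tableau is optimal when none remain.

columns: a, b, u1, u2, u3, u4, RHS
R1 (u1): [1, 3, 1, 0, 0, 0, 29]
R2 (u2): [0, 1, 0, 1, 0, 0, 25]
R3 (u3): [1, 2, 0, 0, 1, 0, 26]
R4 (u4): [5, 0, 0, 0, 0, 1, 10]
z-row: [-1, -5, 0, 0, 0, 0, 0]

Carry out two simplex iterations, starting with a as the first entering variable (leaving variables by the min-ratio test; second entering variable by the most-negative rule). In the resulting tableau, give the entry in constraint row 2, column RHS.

16

Ratio test on column a — row 1: 29/1 = 29; row 2: entry 0 ≤ 0; row 3: 26/1 = 26; row 4: 10/5 = 2. Minimum is 2 at row 4 (u4 leaves); pivot element 5.
Divide row 4 by 5; eliminate column a from the other rows.
Second iteration: most negative z-row entry is -5 in column b, so b enters.
Ratio test on column b — row 1: 27/3 = 9; row 2: 25/1 = 25; row 3: 24/2 = 12; row 4: entry 0 ≤ 0. Minimum is 9 at row 1 (u1 leaves); pivot element 3.
Divide row 1 by 3; eliminate column b from the other rows.
After both pivots, the entry at constraint row 2, column RHS is 16.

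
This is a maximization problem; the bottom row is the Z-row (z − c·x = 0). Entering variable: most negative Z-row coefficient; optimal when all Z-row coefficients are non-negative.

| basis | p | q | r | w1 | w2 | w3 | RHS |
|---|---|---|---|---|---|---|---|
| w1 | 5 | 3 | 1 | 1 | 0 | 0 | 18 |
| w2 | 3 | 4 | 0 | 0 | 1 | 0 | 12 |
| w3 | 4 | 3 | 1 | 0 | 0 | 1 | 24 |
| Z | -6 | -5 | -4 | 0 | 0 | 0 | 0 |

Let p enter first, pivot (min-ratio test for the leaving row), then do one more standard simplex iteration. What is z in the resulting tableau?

72

Ratio test on column p — row 1: 18/5 = 18/5; row 2: 12/3 = 4; row 3: 24/4 = 6. Minimum is 18/5 at row 1 (w1 leaves); pivot element 5.
Pivot on row 1; the Z-row RHS becomes 0 − (-6)·(18/5) = 108/5.
Next entering variable (most negative Z-row entry -14/5): r.
Ratio test on column r — row 1: (18/5)/(1/5) = 18; row 2: entry -3/5 ≤ 0; row 3: (48/5)/(1/5) = 48. Minimum is 18 at row 1 (p leaves); pivot element 1/5.
After the second pivot the Z-row RHS is 108/5 − (-14/5)·18 = 72.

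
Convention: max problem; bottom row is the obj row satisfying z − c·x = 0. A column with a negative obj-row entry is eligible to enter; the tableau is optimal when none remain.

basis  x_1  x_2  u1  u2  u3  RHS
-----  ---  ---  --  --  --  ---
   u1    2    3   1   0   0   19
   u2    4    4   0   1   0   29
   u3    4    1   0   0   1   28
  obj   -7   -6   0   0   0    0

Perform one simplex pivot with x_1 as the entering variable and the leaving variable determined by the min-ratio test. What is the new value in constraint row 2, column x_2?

Ratio test on column x_1 — row 1: 19/2 = 19/2; row 2: 29/4 = 29/4; row 3: 28/4 = 7. Minimum is 7 at row 3 (u3 leaves); pivot element 4.
Divide row 3 by 4; eliminate column x_1 from the other rows.
Row 2 update in column x_2: 4 − 4·(1/4) = 3.

3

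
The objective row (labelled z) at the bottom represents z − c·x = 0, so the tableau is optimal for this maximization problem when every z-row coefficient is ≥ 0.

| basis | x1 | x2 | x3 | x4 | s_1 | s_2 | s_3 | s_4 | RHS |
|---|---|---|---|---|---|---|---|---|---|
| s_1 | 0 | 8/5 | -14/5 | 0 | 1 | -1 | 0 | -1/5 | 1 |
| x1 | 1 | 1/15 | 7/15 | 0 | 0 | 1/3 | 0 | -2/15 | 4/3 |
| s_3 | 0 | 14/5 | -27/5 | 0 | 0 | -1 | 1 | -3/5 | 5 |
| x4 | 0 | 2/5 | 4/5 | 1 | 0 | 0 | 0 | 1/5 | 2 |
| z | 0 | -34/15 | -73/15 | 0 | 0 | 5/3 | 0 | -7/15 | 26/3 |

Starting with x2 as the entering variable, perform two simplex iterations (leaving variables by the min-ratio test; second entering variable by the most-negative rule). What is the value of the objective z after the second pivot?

367/18

Ratio test on column x2 — row 1: 1/(8/5) = 5/8; row 2: (4/3)/(1/15) = 20; row 3: 5/(14/5) = 25/14; row 4: 2/(2/5) = 5. Minimum is 5/8 at row 1 (s_1 leaves); pivot element 8/5.
Pivot on row 1; the z-row RHS becomes 26/3 − (-34/15)·(5/8) = 121/12.
Next entering variable (most negative z-row entry -53/6): x3.
Ratio test on column x3 — row 1: entry -7/4 ≤ 0; row 2: (31/24)/(7/12) = 31/14; row 3: entry -1/2 ≤ 0; row 4: (7/4)/(3/2) = 7/6. Minimum is 7/6 at row 4 (x4 leaves); pivot element 3/2.
After the second pivot the z-row RHS is 121/12 − (-53/6)·(7/6) = 367/18.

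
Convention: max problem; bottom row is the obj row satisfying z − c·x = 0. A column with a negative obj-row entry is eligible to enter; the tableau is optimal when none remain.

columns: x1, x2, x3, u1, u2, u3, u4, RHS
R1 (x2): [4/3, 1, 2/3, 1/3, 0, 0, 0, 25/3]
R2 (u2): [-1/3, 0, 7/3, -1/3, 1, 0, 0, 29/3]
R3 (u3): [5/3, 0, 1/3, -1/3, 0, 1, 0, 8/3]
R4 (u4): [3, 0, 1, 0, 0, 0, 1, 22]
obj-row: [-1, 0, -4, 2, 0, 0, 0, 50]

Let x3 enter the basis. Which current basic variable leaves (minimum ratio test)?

Column x3 entries and ratios — x2: (25/3)/(2/3) = 25/2; u2: (29/3)/(7/3) = 29/7; u3: (8/3)/(1/3) = 8; u4: 22/1 = 22.
Smallest ratio is 29/7 in the row of u2, so u2 leaves.

u2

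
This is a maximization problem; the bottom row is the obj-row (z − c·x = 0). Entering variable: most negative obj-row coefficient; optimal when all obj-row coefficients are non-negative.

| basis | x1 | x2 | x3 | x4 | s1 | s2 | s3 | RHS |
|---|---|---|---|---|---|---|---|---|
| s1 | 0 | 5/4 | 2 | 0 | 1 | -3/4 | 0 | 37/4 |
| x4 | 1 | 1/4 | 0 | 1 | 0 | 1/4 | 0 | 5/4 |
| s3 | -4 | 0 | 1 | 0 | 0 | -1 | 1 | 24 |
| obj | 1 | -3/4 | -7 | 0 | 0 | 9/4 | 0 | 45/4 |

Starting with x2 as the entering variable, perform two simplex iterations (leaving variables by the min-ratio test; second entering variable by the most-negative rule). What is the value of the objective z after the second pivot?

Ratio test on column x2 — row 1: (37/4)/(5/4) = 37/5; row 2: (5/4)/(1/4) = 5; row 3: entry 0 ≤ 0. Minimum is 5 at row 2 (x4 leaves); pivot element 1/4.
Pivot on row 2; the obj-row RHS becomes 45/4 − (-3/4)·5 = 15.
Next entering variable (most negative obj-row entry -7): x3.
Ratio test on column x3 — row 1: 3/2 = 3/2; row 2: entry 0 ≤ 0; row 3: 24/1 = 24. Minimum is 3/2 at row 1 (s1 leaves); pivot element 2.
After the second pivot the obj-row RHS is 15 − (-7)·(3/2) = 51/2.

51/2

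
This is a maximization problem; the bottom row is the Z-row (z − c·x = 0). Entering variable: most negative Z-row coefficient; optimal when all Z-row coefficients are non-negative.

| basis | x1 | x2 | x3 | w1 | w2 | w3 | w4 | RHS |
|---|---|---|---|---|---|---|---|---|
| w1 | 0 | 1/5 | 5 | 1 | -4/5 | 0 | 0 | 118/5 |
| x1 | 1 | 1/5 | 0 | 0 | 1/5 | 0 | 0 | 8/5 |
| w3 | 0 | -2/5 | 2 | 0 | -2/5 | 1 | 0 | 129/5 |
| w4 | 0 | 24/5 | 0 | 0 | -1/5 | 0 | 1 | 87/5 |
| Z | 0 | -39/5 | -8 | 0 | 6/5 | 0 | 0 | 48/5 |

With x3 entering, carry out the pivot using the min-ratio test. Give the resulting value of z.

1184/25

Ratio test on column x3 — row 1: (118/5)/5 = 118/25; row 2: entry 0 ≤ 0; row 3: (129/5)/2 = 129/10; row 4: entry 0 ≤ 0. Minimum is 118/25 at row 1 (w1 leaves); pivot element 5.
Pivot on row 1; the Z-row RHS becomes 48/5 − (-8)·(118/25) = 1184/25.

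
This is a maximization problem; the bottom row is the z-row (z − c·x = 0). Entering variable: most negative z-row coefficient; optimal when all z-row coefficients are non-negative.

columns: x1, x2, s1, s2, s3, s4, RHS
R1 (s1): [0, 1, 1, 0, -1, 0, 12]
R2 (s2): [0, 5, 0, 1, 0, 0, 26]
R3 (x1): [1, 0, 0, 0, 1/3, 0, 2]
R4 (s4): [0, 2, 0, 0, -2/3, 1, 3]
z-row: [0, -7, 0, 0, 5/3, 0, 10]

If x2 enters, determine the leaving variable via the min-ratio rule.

Column x2 entries and ratios — s1: 12/1 = 12; s2: 26/5 = 26/5; x1: 0 ≤ 0, skip; s4: 3/2 = 3/2.
Smallest ratio is 3/2 in the row of s4, so s4 leaves.

s4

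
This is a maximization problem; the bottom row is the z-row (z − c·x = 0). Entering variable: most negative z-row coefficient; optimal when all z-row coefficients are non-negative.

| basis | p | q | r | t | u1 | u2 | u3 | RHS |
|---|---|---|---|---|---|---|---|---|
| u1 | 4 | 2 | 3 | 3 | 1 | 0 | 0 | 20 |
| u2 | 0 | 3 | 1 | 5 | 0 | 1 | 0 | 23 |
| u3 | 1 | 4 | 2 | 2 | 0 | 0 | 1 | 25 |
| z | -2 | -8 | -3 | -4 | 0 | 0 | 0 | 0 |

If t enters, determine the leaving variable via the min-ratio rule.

u2

Column t entries and ratios — u1: 20/3 = 20/3; u2: 23/5 = 23/5; u3: 25/2 = 25/2.
Smallest ratio is 23/5 in the row of u2, so u2 leaves.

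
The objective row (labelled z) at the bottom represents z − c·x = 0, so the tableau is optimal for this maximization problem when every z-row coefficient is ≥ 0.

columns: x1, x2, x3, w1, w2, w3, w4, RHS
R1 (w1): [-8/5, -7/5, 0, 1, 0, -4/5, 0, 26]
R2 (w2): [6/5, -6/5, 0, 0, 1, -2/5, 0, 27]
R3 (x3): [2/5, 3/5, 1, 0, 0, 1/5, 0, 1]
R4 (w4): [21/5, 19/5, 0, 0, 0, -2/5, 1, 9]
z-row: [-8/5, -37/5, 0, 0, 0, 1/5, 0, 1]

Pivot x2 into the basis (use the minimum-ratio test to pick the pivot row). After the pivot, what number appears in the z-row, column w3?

Ratio test on column x2 — row 1: entry -7/5 ≤ 0; row 2: entry -6/5 ≤ 0; row 3: 1/(3/5) = 5/3; row 4: 9/(19/5) = 45/19. Minimum is 5/3 at row 3 (x3 leaves); pivot element 3/5.
Divide row 3 by 3/5; eliminate column x2 from the other rows.
z-row update in column w3: 1/5 − (-37/5)·(1/3) = 8/3.

8/3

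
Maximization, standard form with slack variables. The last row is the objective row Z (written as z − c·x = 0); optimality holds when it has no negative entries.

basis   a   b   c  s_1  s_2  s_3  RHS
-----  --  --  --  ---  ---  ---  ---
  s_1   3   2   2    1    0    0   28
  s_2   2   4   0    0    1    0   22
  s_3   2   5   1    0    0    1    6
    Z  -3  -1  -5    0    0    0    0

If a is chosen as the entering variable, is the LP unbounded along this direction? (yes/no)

no

Column a has positive entries in row(s) 1, 2, 3, so the ratio test bounds it — not unbounded.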